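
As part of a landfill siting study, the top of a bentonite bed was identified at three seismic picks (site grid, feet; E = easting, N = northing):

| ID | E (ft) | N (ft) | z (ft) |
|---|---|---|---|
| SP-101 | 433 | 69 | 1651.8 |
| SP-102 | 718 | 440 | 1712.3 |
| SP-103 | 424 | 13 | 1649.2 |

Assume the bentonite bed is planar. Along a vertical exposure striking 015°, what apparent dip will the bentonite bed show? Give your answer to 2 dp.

Let the plane be z = a·E + b·N + c.
SP-102−SP-101: 285a + 371b = 60.5;  SP-103−SP-101: −9a − 56b = −2.6.
Solving gives a = 0.19201, b = 0.01557.
Unit vector along 015° is (sin 15°, cos 15°) = (0.2588, 0.9659).
Slope in that direction = a·(0.2588) + b·(0.9659) = 0.06474.
Apparent dip = arctan|0.06474| = 3.70° (true dip is 10.9°, so apparent ≤ true as expected).

3.70°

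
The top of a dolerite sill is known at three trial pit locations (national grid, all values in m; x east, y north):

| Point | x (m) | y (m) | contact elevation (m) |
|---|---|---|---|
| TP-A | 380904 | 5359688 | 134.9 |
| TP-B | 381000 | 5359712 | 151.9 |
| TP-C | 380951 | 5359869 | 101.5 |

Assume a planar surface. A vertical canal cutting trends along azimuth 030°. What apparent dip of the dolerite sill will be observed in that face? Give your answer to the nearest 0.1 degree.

5.4°

Let the plane be z = a·x + b·y + c.
TP-B−TP-A: 96a + 24b = 17;  TP-C−TP-A: 47a + 181b = −33.4.
Solving gives a = 0.23871, b = −0.24652.
Unit vector along 030° is (sin 30°, cos 30°) = (0.5000, 0.8660).
Slope in that direction = a·(0.5000) + b·(0.8660) = −0.09413.
Apparent dip = arctan|0.09413| = 5.4° (true dip is 18.9°, so apparent ≤ true as expected).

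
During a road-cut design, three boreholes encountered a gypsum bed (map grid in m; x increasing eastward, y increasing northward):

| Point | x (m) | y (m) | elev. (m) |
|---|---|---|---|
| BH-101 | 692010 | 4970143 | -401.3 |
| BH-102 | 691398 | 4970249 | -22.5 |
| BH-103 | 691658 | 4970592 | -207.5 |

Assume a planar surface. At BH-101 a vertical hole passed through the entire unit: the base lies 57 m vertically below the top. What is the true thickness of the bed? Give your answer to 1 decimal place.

Let the plane be z = a·x + b·y + c.
BH-102−BH-101: −612a + 106b = 378.8;  BH-103−BH-101: −352a + 449b = 193.8.
Solving gives a = −0.62970, b = −0.06204.
|∇z| = √(a²+b²) = 0.63275, so dip δ = arctan(0.63275) = 32.32°.
True thickness = vertical thickness × cos δ = 57 × cos 32.32° = 48.2 m.

48.2 m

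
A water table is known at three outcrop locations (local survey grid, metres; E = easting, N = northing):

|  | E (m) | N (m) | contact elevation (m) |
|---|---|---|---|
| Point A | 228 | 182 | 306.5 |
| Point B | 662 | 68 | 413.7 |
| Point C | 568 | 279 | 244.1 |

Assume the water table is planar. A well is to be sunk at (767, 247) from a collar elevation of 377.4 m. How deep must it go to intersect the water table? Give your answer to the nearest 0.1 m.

100.1 m

Two edge vectors: Point A→Point B = (434, -114, 107.2), Point A→Point C = (340, 97, -62.4).
Normal n = (Point A→Point B) × (Point A→Point C) = (-3284.8, 63529.6, 80858).
So ∂z/∂E = −n_x/n_z = 0.04062 and ∂z/∂N = −n_y/n_z = −0.78569.
Intercept c from Point A: 306.5 − 9.26 + 143.00 = 440.23.
At (767, 247): z_contact = 31.16 − 194.07 + 440.23 = 277.33 m.
Depth below ground = 377.4 − 277.33 = 100.1 m.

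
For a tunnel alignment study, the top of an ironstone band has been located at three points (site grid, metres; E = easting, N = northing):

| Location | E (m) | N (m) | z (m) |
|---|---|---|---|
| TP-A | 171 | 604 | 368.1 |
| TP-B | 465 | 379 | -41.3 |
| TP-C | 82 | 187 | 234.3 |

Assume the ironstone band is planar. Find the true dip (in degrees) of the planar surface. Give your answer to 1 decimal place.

Two edge vectors: TP-A→TP-B = (294, -225, -409.4), TP-A→TP-C = (-89, -417, -133.8).
Normal n = (TP-A→TP-B) × (TP-A→TP-C) = (-140614.8, 75773.8, -142623).
So ∂z/∂E = −n_x/n_z = −0.98592 and ∂z/∂N = −n_y/n_z = 0.53129.
Gradient magnitude |∇z| = √(a² + b²) = √(0.97204 + 0.28227) = 1.11996.
True dip = arctan(1.11996) = 48.2°, dipping toward ESE (azimuth ≈ 118°).

48.2°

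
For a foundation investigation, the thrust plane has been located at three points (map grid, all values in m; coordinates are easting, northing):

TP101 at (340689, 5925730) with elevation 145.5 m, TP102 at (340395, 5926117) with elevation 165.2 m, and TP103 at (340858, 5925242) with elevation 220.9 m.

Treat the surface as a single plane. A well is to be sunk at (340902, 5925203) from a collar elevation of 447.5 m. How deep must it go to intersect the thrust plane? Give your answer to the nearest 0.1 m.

235.7 m

Two edge vectors: TP101→TP102 = (-294, 387, 19.7), TP101→TP103 = (169, -488, 75.4).
Normal n = (TP101→TP102) × (TP101→TP103) = (38793.4, 25496.9, 78069).
So ∂z/∂easting = −n_x/n_z = −0.496911706 and ∂z/∂northing = −n_y/n_z = −0.326594423.
Intercept c from TP101: 145.5 + 169292.35 + 1935310.37 = 2104748.22.
At (340902, 5925203): z_contact = −169398.19 − 1935138.25 + 2104748.22 = 211.77 m.
Depth below ground = 447.5 − 211.77 = 235.7 m.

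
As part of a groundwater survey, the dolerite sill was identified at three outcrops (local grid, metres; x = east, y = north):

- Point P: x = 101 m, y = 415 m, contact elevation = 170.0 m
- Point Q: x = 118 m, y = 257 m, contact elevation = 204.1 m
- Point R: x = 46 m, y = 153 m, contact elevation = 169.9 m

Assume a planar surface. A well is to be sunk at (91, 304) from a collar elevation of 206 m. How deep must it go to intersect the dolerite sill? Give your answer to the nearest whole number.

Let the plane be z = a·x + b·y + c.
Point Q−Point P: 17a − 158b = 34.1;  Point R−Point P: −55a − 262b = −0.1.
Solving gives a = 0.68092, b = −0.14256.
Then c = 170 − a·101 − b·415 = 160.39.
At (91, 304): z_contact = 62.0 − 43.3 + 160.39 = 179.0 m.
Depth below ground = 206 − 179.0 = 27 m.

27 m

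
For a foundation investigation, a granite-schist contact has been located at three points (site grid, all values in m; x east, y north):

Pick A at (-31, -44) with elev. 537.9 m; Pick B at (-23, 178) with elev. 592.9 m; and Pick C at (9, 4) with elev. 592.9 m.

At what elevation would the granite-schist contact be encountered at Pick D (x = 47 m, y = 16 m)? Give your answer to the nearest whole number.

638 m

Two edge vectors: Pick A→Pick B = (8, 222, 55), Pick A→Pick C = (40, 48, 55).
Normal n = (Pick A→Pick B) × (Pick A→Pick C) = (9570, 1760, -8496).
So ∂z/∂x = −n_x/n_z = 1.12641 and ∂z/∂y = −n_y/n_z = 0.20716.
Intercept c from Pick A: 537.9 + 34.92 + 9.11 = 581.93.
At (47, 16): z = 52.9 + 3.3 + 581.93 = 638.2 m.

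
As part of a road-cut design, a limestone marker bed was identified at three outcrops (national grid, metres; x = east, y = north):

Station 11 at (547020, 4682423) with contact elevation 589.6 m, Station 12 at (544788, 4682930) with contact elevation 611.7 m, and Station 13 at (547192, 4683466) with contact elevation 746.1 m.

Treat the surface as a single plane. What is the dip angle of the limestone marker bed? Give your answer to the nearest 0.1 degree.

Let the plane be z = a·x + b·y + c.
Station 12−Station 11: −2232a + 507b = 22.1;  Station 13−Station 11: 172a + 1043b = 156.5.
Solving gives a = 0.02331, b = 0.14620.
Gradient magnitude |∇z| = √(a² + b²) = √(0.00054 + 0.02138) = 0.14805.
True dip = arctan(0.14805) = 8.4°, dipping toward S (azimuth ≈ 189°).

8.4°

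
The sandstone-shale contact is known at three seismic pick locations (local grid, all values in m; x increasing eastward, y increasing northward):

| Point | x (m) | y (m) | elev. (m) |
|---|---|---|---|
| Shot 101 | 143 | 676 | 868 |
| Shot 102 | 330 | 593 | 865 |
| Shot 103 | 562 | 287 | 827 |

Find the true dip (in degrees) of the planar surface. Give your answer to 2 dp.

10.14°

Let the plane be z = a·x + b·y + c.
Shot 102−Shot 101: 187a − 83b = −3;  Shot 103−Shot 101: 419a − 389b = −41.
Solving gives a = 0.05889, b = 0.16884.
Gradient magnitude |∇z| = √(a² + b²) = √(0.00347 + 0.02851) = 0.17881.
True dip = arctan(0.17881) = 10.14°, dipping toward SSW (azimuth ≈ 199°).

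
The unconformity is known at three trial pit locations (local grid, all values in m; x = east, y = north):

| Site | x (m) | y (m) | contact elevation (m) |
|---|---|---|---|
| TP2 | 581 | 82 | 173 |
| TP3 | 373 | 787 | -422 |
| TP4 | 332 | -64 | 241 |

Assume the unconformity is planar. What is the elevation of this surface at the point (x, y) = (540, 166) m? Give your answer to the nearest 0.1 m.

99.0 m

Two edge vectors: TP2→TP3 = (-208, 705, -595), TP2→TP4 = (-249, -146, 68).
Normal n = (TP2→TP3) × (TP2→TP4) = (-38930, 162299, 205913).
So ∂z/∂x = −n_x/n_z = 0.18906 and ∂z/∂y = −n_y/n_z = −0.78819.
Intercept c from TP2: 173 − 109.84 + 64.63 = 127.79.
At (540, 166): z = 102.1 − 130.8 + 127.79 = 99.0 m.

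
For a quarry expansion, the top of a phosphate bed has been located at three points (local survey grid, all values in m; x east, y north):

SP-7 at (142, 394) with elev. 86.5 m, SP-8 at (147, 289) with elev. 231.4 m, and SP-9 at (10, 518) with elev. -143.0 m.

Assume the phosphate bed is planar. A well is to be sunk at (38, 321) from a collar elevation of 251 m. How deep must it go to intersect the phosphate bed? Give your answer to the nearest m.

114 m

Let the plane be z = a·x + b·y + c.
SP-8−SP-7: 5a − 105b = 144.9;  SP-9−SP-7: −132a + 124b = −229.5.
Solving gives a = 0.46298, b = −1.35795.
Then c = 86.5 − a·142 − b·394 = 555.79.
At (38, 321): z_contact = 17.6 − 435.9 + 555.79 = 137.5 m.
Depth below ground = 251 − 137.5 = 114 m.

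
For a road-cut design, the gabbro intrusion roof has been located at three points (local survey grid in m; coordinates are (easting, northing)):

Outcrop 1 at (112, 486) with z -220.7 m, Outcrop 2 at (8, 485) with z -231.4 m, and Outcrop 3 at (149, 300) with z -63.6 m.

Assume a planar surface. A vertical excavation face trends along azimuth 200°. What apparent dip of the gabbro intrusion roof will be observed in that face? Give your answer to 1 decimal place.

36.3°

Let the plane be z = a·E + b·N + c.
Outcrop 2−Outcrop 1: −104a − 1b = −10.7;  Outcrop 3−Outcrop 1: 37a − 186b = 157.1.
Solving gives a = 0.11079, b = −0.82258.
Unit vector along 200° is (sin 200°, cos 200°) = (-0.3420, -0.9397).
Slope in that direction = a·(-0.3420) + b·(-0.9397) = 0.73508.
Apparent dip = arctan|0.73508| = 36.3° (true dip is 39.7°, so apparent ≤ true as expected).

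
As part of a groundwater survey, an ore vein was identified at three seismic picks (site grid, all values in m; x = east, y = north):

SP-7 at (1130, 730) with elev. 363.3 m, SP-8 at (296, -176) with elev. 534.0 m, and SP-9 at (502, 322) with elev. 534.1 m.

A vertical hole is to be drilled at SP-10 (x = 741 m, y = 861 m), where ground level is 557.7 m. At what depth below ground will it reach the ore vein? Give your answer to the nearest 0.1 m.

29.5 m

Two edge vectors: SP-7→SP-8 = (-834, -906, 170.7), SP-7→SP-9 = (-628, -408, 170.8).
Normal n = (SP-7→SP-8) × (SP-7→SP-9) = (-85099.2, 35247.6, -228696).
So ∂z/∂x = −n_x/n_z = −0.372106 and ∂z/∂y = −n_y/n_z = 0.154124.
Intercept c from SP-7: 363.3 + 420.48 − 112.51 = 671.27.
At (741, 861): z_contact = −275.73 + 132.70 + 671.27 = 528.24 m.
Depth below ground = 557.7 − 528.24 = 29.5 m.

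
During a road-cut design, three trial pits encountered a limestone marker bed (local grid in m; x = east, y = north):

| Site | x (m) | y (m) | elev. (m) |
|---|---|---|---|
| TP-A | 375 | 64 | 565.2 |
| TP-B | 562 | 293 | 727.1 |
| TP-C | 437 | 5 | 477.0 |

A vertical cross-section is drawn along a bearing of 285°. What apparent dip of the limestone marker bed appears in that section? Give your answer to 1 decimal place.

34.2°

Let the plane be z = a·x + b·y + c.
TP-B−TP-A: 187a + 229b = 161.9;  TP-C−TP-A: 62a − 59b = −88.2.
Solving gives a = −0.42193, b = 1.05153.
Unit vector along 285° is (sin 285°, cos 285°) = (-0.9659, 0.2588).
Slope in that direction = a·(-0.9659) + b·(0.2588) = 0.67971.
Apparent dip = arctan|0.67971| = 34.2° (true dip is 48.6°, so apparent ≤ true as expected).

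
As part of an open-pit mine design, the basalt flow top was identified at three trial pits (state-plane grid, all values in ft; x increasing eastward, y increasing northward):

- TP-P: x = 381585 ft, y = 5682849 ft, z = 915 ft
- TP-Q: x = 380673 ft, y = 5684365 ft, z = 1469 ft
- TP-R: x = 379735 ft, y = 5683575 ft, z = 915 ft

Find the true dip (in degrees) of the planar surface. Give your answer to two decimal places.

27.20°

Let the plane be z = a·x + b·y + c.
TP-Q−TP-P: −912a + 1516b = 554;  TP-R−TP-P: −1850a + 726b = 0.
Solving gives a = 0.18773, b = 0.47837.
Gradient magnitude |∇z| = √(a² + b²) = √(0.03524 + 0.22884) = 0.51389.
True dip = arctan(0.51389) = 27.20°, dipping toward SSW (azimuth ≈ 201°).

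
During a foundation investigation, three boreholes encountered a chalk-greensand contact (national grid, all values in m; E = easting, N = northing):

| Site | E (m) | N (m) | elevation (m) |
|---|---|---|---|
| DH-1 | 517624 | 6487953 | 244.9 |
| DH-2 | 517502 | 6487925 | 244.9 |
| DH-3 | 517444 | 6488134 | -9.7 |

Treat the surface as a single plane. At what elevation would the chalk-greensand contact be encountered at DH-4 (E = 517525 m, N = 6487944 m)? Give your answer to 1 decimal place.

229.2 m

Let the plane be z = a·E + b·N + c.
DH-2−DH-1: −122a − 28b = 0;  DH-3−DH-1: −180a + 181b = −254.6.
Solving gives a = 0.262841973, b = −1.145240027.
Then c = 244.9 − a·517624 − b·6487953 = 7294455.05.
At (517525, 6487944): z = 136027.3 − 7430253.2 + 7294455.05 = 229.2 m.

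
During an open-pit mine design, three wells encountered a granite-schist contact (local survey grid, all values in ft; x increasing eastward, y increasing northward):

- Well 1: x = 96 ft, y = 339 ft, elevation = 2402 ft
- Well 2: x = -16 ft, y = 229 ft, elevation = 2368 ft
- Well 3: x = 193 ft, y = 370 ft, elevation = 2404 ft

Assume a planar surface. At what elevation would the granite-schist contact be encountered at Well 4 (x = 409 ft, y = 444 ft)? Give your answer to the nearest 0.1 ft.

Let the plane be z = a·x + b·y + c.
Well 2−Well 1: −112a − 110b = −34;  Well 3−Well 1: 97a + 31b = 2.
Solving gives a = −0.11587, b = 0.42706.
Then c = 2402 − a·96 − b·339 = 2268.35.
At (409, 444): z = −47.4 + 189.6 + 2268.35 = 2410.6 ft.

2410.6 ft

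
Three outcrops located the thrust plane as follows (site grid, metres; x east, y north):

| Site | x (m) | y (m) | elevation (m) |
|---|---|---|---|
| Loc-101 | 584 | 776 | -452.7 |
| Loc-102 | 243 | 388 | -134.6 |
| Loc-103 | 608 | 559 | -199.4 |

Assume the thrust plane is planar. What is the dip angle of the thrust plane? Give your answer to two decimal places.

Two edge vectors: Loc-101→Loc-102 = (-341, -388, 318.1), Loc-101→Loc-103 = (24, -217, 253.3).
Normal n = (Loc-101→Loc-102) × (Loc-101→Loc-103) = (-29252.7, 94009.7, 83309).
So ∂z/∂x = −n_x/n_z = 0.35113 and ∂z/∂y = −n_y/n_z = −1.12845.
Gradient magnitude |∇z| = √(a² + b²) = √(0.12330 + 1.27339) = 1.18181.
True dip = arctan(1.18181) = 49.76°, dipping toward NNW (azimuth ≈ 343°).

49.76°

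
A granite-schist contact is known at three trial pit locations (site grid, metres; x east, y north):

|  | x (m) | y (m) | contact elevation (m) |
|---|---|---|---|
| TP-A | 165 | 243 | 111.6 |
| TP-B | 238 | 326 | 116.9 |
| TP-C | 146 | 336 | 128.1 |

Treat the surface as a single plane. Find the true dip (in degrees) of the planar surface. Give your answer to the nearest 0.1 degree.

10.6°

Let the plane be z = a·x + b·y + c.
TP-B−TP-A: 73a + 83b = 5.3;  TP-C−TP-A: −19a + 93b = 16.5.
Solving gives a = −0.10478, b = 0.15601.
Gradient magnitude |∇z| = √(a² + b²) = √(0.01098 + 0.02434) = 0.18793.
True dip = arctan(0.18793) = 10.6°, dipping toward SE (azimuth ≈ 146°).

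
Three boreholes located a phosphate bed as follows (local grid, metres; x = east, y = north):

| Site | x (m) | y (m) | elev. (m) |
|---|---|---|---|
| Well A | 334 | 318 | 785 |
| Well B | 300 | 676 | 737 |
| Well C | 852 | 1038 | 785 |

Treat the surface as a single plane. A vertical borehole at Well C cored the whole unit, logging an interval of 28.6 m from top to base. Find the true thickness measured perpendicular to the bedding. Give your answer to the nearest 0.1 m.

Two edge vectors: Well A→Well B = (-34, 358, -48), Well A→Well C = (518, 720, 0).
Normal n = (Well A→Well B) × (Well A→Well C) = (34560, -24864, -209924).
So ∂z/∂x = −n_x/n_z = 0.16463 and ∂z/∂y = −n_y/n_z = −0.11844.
|∇z| = √(a²+b²) = 0.20281, so dip δ = arctan(0.20281) = 11.46°.
True thickness = vertical thickness × cos δ = 28.6 × cos 11.46° = 28.0 m.

28.0 m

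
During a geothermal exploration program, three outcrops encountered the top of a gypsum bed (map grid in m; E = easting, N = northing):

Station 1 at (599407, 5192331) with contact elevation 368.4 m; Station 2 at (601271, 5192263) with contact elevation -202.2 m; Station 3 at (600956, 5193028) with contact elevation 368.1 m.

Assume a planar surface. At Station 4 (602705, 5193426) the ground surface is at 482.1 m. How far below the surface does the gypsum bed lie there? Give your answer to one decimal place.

359.0 m

Let the plane be z = a·E + b·N + c.
Station 2−Station 1: 1864a − 68b = −570.6;  Station 3−Station 1: 1549a + 697b = −0.3.
Solving gives a = −0.283173566, b = 0.628889316.
Then c = 368.4 − a·599407 − b·5192331 = −3095296.87.
At (602705, 5193426): z_contact = −170670.12 + 3266090.13 − 3095296.87 = 123.13 m.
Depth below ground = 482.1 − 123.13 = 359.0 m.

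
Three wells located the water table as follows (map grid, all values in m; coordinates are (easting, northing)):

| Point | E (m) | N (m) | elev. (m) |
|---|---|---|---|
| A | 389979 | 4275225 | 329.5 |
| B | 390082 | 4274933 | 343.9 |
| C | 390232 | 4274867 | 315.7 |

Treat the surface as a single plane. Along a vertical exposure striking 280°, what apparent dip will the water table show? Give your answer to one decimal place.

12.4°

Let the plane be z = a·E + b·N + c.
B−A: 103a − 292b = 14.4;  C−A: 253a − 358b = −13.8.
Solving gives a = −0.24822, b = −0.13687.
Unit vector along 280° is (sin 280°, cos 280°) = (-0.9848, 0.1736).
Slope in that direction = a·(-0.9848) + b·(0.1736) = 0.22069.
Apparent dip = arctan|0.22069| = 12.4° (true dip is 15.8°, so apparent ≤ true as expected).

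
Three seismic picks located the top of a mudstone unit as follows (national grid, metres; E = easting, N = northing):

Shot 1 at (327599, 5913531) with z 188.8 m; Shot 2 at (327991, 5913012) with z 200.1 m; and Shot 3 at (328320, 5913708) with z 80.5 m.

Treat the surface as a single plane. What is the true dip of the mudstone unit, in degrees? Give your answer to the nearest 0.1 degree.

Two edge vectors: Shot 1→Shot 2 = (392, -519, 11.3), Shot 1→Shot 3 = (721, 177, -108.3).
Normal n = (Shot 1→Shot 2) × (Shot 1→Shot 3) = (54207.6, 50600.9, 443583).
So ∂z/∂E = −n_x/n_z = −0.12220 and ∂z/∂N = −n_y/n_z = −0.11407.
Gradient magnitude |∇z| = √(a² + b²) = √(0.01493 + 0.01301) = 0.16717.
True dip = arctan(0.16717) = 9.5°, dipping toward NE (azimuth ≈ 047°).

9.5°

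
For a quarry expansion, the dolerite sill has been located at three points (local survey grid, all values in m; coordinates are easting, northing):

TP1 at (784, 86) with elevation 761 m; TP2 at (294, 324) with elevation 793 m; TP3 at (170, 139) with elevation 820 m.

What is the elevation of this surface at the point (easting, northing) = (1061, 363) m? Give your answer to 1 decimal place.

Let the plane be z = a·easting + b·northing + c.
TP2−TP1: −490a + 238b = 32;  TP3−TP1: −614a + 53b = 59.
Solving gives a = −0.102745, b = −0.077079.
Then c = 761 − a·784 − b·86 = 848.18.
At (1061, 363): z = −109.0 − 28.0 + 848.18 = 711.2 m.

711.2 m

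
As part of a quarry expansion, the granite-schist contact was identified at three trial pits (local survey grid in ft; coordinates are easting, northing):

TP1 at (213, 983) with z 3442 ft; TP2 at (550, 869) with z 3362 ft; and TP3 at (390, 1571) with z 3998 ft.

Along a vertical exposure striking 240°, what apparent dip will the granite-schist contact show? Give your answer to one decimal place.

27.8°

Let the plane be z = a·easting + b·northing + c.
TP2−TP1: 337a − 114b = −80;  TP3−TP1: 177a + 588b = 556.
Solving gives a = 0.07486, b = 0.92304.
Unit vector along 240° is (sin 240°, cos 240°) = (-0.8660, -0.5000).
Slope in that direction = a·(-0.8660) + b·(-0.5000) = −0.52635.
Apparent dip = arctan|0.52635| = 27.8° (true dip is 42.8°, so apparent ≤ true as expected).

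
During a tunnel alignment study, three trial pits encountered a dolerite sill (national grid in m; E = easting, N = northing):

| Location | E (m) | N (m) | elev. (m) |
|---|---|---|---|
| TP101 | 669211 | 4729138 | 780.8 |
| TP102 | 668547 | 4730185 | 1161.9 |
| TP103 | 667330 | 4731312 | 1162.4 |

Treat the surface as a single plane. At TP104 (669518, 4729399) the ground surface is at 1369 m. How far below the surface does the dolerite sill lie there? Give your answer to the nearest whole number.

108 m

Two edge vectors: TP101→TP102 = (-664, 1047, 381.1), TP101→TP103 = (-1881, 2174, 381.6).
Normal n = (TP101→TP102) × (TP101→TP103) = (-428976.2, -463466.7, 525871).
So ∂z/∂E = −n_x/n_z = 0.81574417 and ∂z/∂N = −n_y/n_z = 0.88133154.
Intercept c from TP101: 780.8 − 545904.97 − 4167938.49 = −4713062.66.
At (669518, 4729399): z_contact = 546155.4 + 4168168.5 − 4713062.66 = 1261.3 m.
Depth below ground = 1369 − 1261.3 = 108 m.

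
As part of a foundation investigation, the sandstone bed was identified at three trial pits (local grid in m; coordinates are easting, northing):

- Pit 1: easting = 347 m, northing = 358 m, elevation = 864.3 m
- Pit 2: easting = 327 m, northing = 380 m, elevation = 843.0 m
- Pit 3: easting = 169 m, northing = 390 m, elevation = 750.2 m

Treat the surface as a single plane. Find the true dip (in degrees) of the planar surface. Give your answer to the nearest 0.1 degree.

35.9°

Let the plane be z = a·easting + b·northing + c.
Pit 2−Pit 1: −20a + 22b = −21.3;  Pit 3−Pit 1: −178a + 32b = −114.1.
Solving gives a = 0.55818, b = −0.46074.
Gradient magnitude |∇z| = √(a² + b²) = √(0.31157 + 0.21229) = 0.72378.
True dip = arctan(0.72378) = 35.9°, dipping toward NW (azimuth ≈ 310°).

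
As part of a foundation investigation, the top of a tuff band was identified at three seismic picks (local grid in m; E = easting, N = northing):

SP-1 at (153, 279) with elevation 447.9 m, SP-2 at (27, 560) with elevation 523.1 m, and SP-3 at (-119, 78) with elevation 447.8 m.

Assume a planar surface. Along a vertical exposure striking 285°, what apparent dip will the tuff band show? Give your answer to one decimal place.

Two edge vectors: SP-1→SP-2 = (-126, 281, 75.2), SP-1→SP-3 = (-272, -201, -0.1).
Normal n = (SP-1→SP-2) × (SP-1→SP-3) = (15087.1, -20467, 101758).
So ∂z/∂E = −n_x/n_z = −0.14826 and ∂z/∂N = −n_y/n_z = 0.20113.
Unit vector along 285° is (sin 285°, cos 285°) = (-0.9659, 0.2588).
Slope in that direction = a·(-0.9659) + b·(0.2588) = 0.19527.
Apparent dip = arctan|0.19527| = 11.0° (true dip is 14.0°, so apparent ≤ true as expected).

11.0°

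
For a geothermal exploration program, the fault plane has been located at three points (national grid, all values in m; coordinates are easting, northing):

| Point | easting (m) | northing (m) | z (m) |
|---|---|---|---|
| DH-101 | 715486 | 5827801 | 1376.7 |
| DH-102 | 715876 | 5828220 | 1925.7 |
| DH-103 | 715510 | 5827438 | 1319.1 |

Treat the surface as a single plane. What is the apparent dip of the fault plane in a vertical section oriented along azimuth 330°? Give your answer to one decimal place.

Let the plane be z = a·easting + b·northing + c.
DH-102−DH-101: 390a + 419b = 549;  DH-103−DH-101: 24a − 363b = −57.6.
Solving gives a = 1.15516, b = 0.23505.
Unit vector along 330° is (sin 330°, cos 330°) = (-0.5000, 0.8660).
Slope in that direction = a·(-0.5000) + b·(0.8660) = −0.37402.
Apparent dip = arctan|0.37402| = 20.5° (true dip is 49.7°, so apparent ≤ true as expected).

20.5°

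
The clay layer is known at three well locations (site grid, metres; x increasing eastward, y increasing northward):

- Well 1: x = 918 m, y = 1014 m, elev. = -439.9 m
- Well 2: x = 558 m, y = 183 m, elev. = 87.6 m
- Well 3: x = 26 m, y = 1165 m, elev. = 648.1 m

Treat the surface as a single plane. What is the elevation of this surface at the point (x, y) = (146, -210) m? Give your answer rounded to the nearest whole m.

Two edge vectors: Well 1→Well 2 = (-360, -831, 527.5), Well 1→Well 3 = (-892, 151, 1088).
Normal n = (Well 1→Well 2) × (Well 1→Well 3) = (-983780.5, -78850, -795612).
So ∂z/∂x = −n_x/n_z = −1.23651 and ∂z/∂y = −n_y/n_z = −0.09911.
Intercept c from Well 1: -439.9 + 1135.11 + 100.49 = 795.71.
At (146, -210): z = −180.5 + 20.8 + 795.71 = 636.0 m.

636 m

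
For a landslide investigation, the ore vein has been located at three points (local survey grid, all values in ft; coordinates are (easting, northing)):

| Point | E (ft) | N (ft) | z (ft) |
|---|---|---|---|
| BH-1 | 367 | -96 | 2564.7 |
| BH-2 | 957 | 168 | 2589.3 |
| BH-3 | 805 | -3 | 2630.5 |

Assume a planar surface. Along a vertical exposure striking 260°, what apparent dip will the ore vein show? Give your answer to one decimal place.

Two edge vectors: BH-1→BH-2 = (590, 264, 24.6), BH-1→BH-3 = (438, 93, 65.8).
Normal n = (BH-1→BH-2) × (BH-1→BH-3) = (15083.4, -28047.2, -60762).
So ∂z/∂E = −n_x/n_z = 0.24824 and ∂z/∂N = −n_y/n_z = −0.46159.
Unit vector along 260° is (sin 260°, cos 260°) = (-0.9848, -0.1736).
Slope in that direction = a·(-0.9848) + b·(-0.1736) = −0.16431.
Apparent dip = arctan|0.16431| = 9.3° (true dip is 27.7°, so apparent ≤ true as expected).

9.3°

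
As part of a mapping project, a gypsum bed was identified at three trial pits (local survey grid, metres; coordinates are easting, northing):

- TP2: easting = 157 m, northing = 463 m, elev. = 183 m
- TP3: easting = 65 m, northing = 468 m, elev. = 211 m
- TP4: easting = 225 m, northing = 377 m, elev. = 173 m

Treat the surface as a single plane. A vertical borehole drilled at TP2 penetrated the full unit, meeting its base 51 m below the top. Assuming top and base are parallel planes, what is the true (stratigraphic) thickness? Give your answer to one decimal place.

Let the plane be z = a·easting + b·northing + c.
TP3−TP2: −92a + 5b = 28;  TP4−TP2: 68a − 86b = −10.
Solving gives a = −0.31141, b = −0.12995.
|∇z| = √(a²+b²) = 0.33744, so dip δ = arctan(0.33744) = 18.65°.
True thickness = vertical thickness × cos δ = 51 × cos 18.65° = 48.3 m.

48.3 m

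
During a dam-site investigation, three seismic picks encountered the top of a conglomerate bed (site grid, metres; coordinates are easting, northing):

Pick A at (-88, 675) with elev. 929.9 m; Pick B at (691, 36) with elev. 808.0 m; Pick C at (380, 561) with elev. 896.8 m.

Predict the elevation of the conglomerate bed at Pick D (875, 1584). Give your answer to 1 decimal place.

Let the plane be z = a·easting + b·northing + c.
Pick B−Pick A: 779a − 639b = −121.9;  Pick C−Pick A: 468a − 114b = −33.1.
Solving gives a = −0.034504, b = 0.148703.
Then c = 929.9 − a·-88 − b·675 = 826.49.
At (875, 1584): z = −30.2 + 235.5 + 826.49 = 1031.8 m.

1031.8 m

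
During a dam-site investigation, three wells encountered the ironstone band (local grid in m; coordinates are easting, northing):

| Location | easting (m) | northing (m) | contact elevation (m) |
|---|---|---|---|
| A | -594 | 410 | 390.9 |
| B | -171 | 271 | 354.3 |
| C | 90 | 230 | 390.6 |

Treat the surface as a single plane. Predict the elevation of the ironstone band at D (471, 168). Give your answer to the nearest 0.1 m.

Let the plane be z = a·easting + b·northing + c.
B−A: 423a − 139b = −36.6;  C−A: 684a − 180b = −0.3.
Solving gives a = 0.34571, b = 1.31535.
Then c = 390.9 − a·-594 − b·410 = 56.96.
At (471, 168): z = 162.8 + 221.0 + 56.96 = 440.8 m.

440.8 m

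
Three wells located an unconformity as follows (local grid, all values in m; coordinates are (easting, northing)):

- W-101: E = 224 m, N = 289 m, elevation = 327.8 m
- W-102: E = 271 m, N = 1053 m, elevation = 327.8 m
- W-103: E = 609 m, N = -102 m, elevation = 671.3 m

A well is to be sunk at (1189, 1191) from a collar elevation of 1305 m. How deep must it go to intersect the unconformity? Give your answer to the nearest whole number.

Let the plane be z = a·E + b·N + c.
W-102−W-101: 47a + 764b = 0;  W-103−W-101: 385a − 391b = 343.5.
Solving gives a = 0.83974, b = −0.05166.
Then c = 327.8 − a·224 − b·289 = 154.63.
At (1189, 1191): z_contact = 998.5 − 61.5 + 154.63 = 1091.6 m.
Depth below ground = 1305 − 1091.6 = 213 m.

213 m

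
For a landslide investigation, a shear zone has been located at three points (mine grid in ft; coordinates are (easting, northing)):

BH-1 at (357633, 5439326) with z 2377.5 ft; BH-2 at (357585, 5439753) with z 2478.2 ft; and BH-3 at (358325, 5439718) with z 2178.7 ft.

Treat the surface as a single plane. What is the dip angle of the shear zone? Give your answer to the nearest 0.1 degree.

Two edge vectors: BH-1→BH-2 = (-48, 427, 100.7), BH-1→BH-3 = (692, 392, -198.8).
Normal n = (BH-1→BH-2) × (BH-1→BH-3) = (-124362, 60142, -314300).
So ∂z/∂E = −n_x/n_z = −0.39568 and ∂z/∂N = −n_y/n_z = 0.19135.
Gradient magnitude |∇z| = √(a² + b²) = √(0.15656 + 0.03662) = 0.43952.
True dip = arctan(0.43952) = 23.7°, dipping toward ESE (azimuth ≈ 116°).

23.7°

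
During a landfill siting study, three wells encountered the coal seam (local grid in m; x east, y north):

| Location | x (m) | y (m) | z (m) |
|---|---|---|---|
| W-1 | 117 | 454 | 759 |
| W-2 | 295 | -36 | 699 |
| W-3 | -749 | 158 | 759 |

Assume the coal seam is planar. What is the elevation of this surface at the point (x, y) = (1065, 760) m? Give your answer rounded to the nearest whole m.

757 m

Two edge vectors: W-1→W-2 = (178, -490, -60), W-1→W-3 = (-866, -296, 0).
Normal n = (W-1→W-2) × (W-1→W-3) = (-17760, 51960, -477028).
So ∂z/∂x = −n_x/n_z = −0.03723 and ∂z/∂y = −n_y/n_z = 0.10892.
Intercept c from W-1: 759 + 4.36 − 49.45 = 713.90.
At (1065, 760): z = −39.7 + 82.8 + 713.90 = 757.0 m.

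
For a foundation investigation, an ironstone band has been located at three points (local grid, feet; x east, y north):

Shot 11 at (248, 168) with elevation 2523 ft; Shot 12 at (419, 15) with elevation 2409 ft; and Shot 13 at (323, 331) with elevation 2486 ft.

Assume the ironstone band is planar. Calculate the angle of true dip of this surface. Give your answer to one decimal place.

31.7°

Let the plane be z = a·x + b·y + c.
Shot 12−Shot 11: 171a − 153b = −114;  Shot 13−Shot 11: 75a + 163b = −37.
Solving gives a = −0.61612, b = 0.05650.
Gradient magnitude |∇z| = √(a² + b²) = √(0.37960 + 0.00319) = 0.61870.
True dip = arctan(0.61870) = 31.7°, dipping toward E (azimuth ≈ 095°).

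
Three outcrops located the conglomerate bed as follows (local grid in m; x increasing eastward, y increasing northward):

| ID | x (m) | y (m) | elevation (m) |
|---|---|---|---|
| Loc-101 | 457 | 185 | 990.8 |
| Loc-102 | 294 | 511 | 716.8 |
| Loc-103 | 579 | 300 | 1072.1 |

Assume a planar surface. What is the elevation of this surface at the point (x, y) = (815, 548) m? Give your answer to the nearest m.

Two edge vectors: Loc-101→Loc-102 = (-163, 326, -274), Loc-101→Loc-103 = (122, 115, 81.3).
Normal n = (Loc-101→Loc-102) × (Loc-101→Loc-103) = (58013.8, -20176.1, -58517).
So ∂z/∂x = −n_x/n_z = 0.99140 and ∂z/∂y = −n_y/n_z = −0.34479.
Intercept c from Loc-101: 990.8 − 453.07 + 63.79 = 601.52.
At (815, 548): z = 808.0 − 188.9 + 601.52 = 1220.6 m.

1221 m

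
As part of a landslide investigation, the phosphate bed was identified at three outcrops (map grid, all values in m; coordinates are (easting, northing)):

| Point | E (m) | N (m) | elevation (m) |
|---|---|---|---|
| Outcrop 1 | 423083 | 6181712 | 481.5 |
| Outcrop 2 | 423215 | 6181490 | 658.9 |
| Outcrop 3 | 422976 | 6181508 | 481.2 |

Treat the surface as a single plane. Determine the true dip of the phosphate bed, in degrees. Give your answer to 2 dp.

Let the plane be z = a·E + b·N + c.
Outcrop 2−Outcrop 1: 132a − 222b = 177.4;  Outcrop 3−Outcrop 1: −107a − 204b = −0.3.
Solving gives a = 0.71537, b = −0.37375.
Gradient magnitude |∇z| = √(a² + b²) = √(0.51175 + 0.13969) = 0.80712.
True dip = arctan(0.80712) = 38.91°, dipping toward WNW (azimuth ≈ 298°).

38.91°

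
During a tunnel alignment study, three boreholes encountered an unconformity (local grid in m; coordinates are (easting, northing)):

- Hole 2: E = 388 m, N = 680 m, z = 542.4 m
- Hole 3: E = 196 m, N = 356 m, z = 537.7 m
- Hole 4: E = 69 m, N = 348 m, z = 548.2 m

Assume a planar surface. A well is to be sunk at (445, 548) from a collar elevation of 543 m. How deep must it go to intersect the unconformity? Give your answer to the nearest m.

Let the plane be z = a·E + b·N + c.
Hole 3−Hole 2: −192a − 324b = −4.7;  Hole 4−Hole 2: −319a − 332b = 5.8.
Solving gives a = −0.08683, b = 0.06596.
Then c = 542.4 − a·388 − b·680 = 531.24.
At (445, 548): z_contact = −38.6 + 36.1 + 531.24 = 528.7 m.
Depth below ground = 543 − 528.7 = 14 m.

14 m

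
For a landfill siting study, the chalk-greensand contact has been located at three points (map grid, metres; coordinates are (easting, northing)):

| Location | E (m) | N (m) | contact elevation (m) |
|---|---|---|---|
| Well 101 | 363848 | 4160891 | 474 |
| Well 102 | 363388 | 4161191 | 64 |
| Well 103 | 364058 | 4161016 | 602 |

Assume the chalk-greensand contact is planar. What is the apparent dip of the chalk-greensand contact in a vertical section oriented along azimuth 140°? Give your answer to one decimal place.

33.1°

Two edge vectors: Well 101→Well 102 = (-460, 300, -410), Well 101→Well 103 = (210, 125, 128).
Normal n = (Well 101→Well 102) × (Well 101→Well 103) = (89650, -27220, -120500).
So ∂z/∂E = −n_x/n_z = 0.74398 and ∂z/∂N = −n_y/n_z = −0.22589.
Unit vector along 140° is (sin 140°, cos 140°) = (0.6428, -0.7660).
Slope in that direction = a·(0.6428) + b·(-0.7660) = 0.65127.
Apparent dip = arctan|0.65127| = 33.1° (true dip is 37.9°, so apparent ≤ true as expected).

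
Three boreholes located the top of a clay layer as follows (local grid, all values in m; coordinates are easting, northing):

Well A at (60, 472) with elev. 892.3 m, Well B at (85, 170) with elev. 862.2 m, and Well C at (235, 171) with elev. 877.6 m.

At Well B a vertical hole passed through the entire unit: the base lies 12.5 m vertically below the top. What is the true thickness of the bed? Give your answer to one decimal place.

Let the plane be z = a·easting + b·northing + c.
Well B−Well A: 25a − 302b = −30.1;  Well C−Well A: 175a − 301b = −14.7.
Solving gives a = 0.10195, b = 0.10811.
|∇z| = √(a²+b²) = 0.14859, so dip δ = arctan(0.14859) = 8.45°.
True thickness = vertical thickness × cos δ = 12.5 × cos 8.45° = 12.4 m.

12.4 m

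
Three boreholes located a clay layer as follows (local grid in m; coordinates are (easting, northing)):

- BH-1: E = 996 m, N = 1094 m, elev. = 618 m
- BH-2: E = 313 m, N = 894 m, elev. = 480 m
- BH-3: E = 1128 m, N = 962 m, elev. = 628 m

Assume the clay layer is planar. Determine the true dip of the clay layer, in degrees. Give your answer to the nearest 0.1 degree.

11.3°

Let the plane be z = a·E + b·N + c.
BH-2−BH-1: −683a − 200b = −138;  BH-3−BH-1: 132a − 132b = 10.
Solving gives a = 0.17344, b = 0.09769.
Gradient magnitude |∇z| = √(a² + b²) = √(0.03008 + 0.00954) = 0.19906.
True dip = arctan(0.19906) = 11.3°, dipping toward WSW (azimuth ≈ 241°).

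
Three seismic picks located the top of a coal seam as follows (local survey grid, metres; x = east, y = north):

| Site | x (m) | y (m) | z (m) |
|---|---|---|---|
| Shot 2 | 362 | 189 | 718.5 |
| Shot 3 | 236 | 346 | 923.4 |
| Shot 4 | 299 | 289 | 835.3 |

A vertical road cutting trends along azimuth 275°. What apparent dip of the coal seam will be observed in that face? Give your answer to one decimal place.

40.4°

Two edge vectors: Shot 2→Shot 3 = (-126, 157, 204.9), Shot 2→Shot 4 = (-63, 100, 116.8).
Normal n = (Shot 2→Shot 3) × (Shot 2→Shot 4) = (-2152.4, 1808.1, -2709).
So ∂z/∂x = −n_x/n_z = −0.79454 and ∂z/∂y = −n_y/n_z = 0.66744.
Unit vector along 275° is (sin 275°, cos 275°) = (-0.9962, 0.0872).
Slope in that direction = a·(-0.9962) + b·(0.0872) = 0.84968.
Apparent dip = arctan|0.84968| = 40.4° (true dip is 46.1°, so apparent ≤ true as expected).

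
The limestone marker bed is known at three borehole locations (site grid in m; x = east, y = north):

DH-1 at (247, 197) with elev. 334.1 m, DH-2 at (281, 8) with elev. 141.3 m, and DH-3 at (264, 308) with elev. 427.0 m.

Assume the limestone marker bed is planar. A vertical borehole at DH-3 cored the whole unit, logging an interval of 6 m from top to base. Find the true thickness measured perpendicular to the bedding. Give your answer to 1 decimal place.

Let the plane be z = a·x + b·y + c.
DH-2−DH-1: 34a − 189b = −192.8;  DH-3−DH-1: 17a + 111b = 92.9.
Solving gives a = −0.54998, b = 0.92117.
|∇z| = √(a²+b²) = 1.07286, so dip δ = arctan(1.07286) = 47.01°.
True thickness = vertical thickness × cos δ = 6 × cos 47.01° = 4.1 m.

4.1 m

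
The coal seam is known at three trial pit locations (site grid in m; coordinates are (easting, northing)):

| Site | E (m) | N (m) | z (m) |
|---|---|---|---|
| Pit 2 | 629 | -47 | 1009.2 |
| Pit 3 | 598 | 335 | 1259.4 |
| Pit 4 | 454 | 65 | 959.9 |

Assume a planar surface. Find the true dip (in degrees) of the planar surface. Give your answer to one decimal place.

Two edge vectors: Pit 2→Pit 3 = (-31, 382, 250.2), Pit 2→Pit 4 = (-175, 112, -49.3).
Normal n = (Pit 2→Pit 3) × (Pit 2→Pit 4) = (-46855, -45313.3, 63378).
So ∂z/∂E = −n_x/n_z = 0.73929 and ∂z/∂N = −n_y/n_z = 0.71497.
Gradient magnitude |∇z| = √(a² + b²) = √(0.54656 + 0.51118) = 1.02846.
True dip = arctan(1.02846) = 45.8°, dipping toward SW (azimuth ≈ 226°).

45.8°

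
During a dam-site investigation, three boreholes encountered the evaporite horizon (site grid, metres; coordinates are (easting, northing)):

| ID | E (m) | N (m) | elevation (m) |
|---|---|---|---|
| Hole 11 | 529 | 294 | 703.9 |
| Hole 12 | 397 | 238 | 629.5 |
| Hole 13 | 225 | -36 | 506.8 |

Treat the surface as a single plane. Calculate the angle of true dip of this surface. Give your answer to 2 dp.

Two edge vectors: Hole 11→Hole 12 = (-132, -56, -74.4), Hole 11→Hole 13 = (-304, -330, -197.1).
Normal n = (Hole 11→Hole 12) × (Hole 11→Hole 13) = (-13514.4, -3399.6, 26536).
So ∂z/∂E = −n_x/n_z = 0.50929 and ∂z/∂N = −n_y/n_z = 0.12811.
Gradient magnitude |∇z| = √(a² + b²) = √(0.25937 + 0.01641) = 0.52515.
True dip = arctan(0.52515) = 27.71°, dipping toward WSW (azimuth ≈ 256°).

27.71°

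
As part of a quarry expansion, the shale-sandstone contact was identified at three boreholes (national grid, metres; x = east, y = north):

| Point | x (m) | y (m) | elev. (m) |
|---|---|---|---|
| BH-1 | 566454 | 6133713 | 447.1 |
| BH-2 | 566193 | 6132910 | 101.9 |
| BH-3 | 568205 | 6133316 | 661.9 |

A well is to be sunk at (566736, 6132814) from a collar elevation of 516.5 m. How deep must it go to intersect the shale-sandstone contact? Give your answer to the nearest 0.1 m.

338.1 m

Two edge vectors: BH-1→BH-2 = (-261, -803, -345.2), BH-1→BH-3 = (1751, -397, 214.8).
Normal n = (BH-1→BH-2) × (BH-1→BH-3) = (-309528.8, -548382.4, 1509670).
So ∂z/∂x = −n_x/n_z = 0.205030768 and ∂z/∂y = −n_y/n_z = 0.363246537.
Intercept c from BH-1: 447.1 − 116140.50 − 2228050.01 = −2343743.41.
At (566736, 6132814): z_contact = 116198.32 + 2227723.45 − 2343743.41 = 178.36 m.
Depth below ground = 516.5 − 178.36 = 338.1 m.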